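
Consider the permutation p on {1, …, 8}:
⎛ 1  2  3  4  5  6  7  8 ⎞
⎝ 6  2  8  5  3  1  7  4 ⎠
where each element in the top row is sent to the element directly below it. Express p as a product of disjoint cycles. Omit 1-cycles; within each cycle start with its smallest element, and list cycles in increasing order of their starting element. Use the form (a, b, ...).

(1, 6)(3, 8, 4, 5)

From 1: 1 → 6 → 1, closing the cycle (1, 6).
Continuing from each remaining unvisited element yields (1, 6)(3, 8, 4, 5).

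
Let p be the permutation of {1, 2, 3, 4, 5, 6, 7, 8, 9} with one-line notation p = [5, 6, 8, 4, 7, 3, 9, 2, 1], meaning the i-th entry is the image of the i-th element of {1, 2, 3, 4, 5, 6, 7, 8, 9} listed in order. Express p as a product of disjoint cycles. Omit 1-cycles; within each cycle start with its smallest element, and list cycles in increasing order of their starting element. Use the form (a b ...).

(1 5 7 9)(2 6 3 8)

From 1: 1 → 5 → 7 → 9 → 1, closing the cycle (1 5 7 9).
Repeating from the next unused element and collecting all non-trivial cycles gives (1 5 7 9)(2 6 3 8).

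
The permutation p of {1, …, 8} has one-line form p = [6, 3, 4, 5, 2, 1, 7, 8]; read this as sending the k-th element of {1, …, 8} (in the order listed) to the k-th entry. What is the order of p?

Decomposing into disjoint cycles gives cycle lengths 4, 2, 1, 1.
Since disjoint cycles commute, ord(p) = lcm(4, 2) = 4.

4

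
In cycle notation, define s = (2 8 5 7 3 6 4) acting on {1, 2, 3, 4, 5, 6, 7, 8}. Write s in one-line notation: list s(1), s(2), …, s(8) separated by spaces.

Each element maps to the next entry in its cycle (wrapping to the front): 1→1, 2→8, 3→6, 4→2, 5→7, 6→4, 7→3, 8→5.
Listing these in domain order gives 1 8 6 2 7 4 3 5.

1 8 6 2 7 4 3 5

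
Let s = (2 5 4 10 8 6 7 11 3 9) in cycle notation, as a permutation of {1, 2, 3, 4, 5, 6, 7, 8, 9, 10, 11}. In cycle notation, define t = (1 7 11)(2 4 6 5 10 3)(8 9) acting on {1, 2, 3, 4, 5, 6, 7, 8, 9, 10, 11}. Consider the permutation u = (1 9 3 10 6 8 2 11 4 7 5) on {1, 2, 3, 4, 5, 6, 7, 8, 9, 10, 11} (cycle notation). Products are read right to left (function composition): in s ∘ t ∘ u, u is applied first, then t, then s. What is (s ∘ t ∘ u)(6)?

Apply the permutations in order: u(6) = 8, then t(8) = 9, then s(9) = 2. So (s ∘ t ∘ u)(6) = 2.

2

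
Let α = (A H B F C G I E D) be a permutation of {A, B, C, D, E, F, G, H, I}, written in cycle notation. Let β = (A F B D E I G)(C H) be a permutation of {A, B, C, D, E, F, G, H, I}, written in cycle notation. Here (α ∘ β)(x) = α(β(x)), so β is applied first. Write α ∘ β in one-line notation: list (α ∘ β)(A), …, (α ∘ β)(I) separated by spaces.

For each element, apply β then α: A → F → C; B → D → A; C → H → B; D → E → D; E → I → E; F → B → F; G → A → H; H → C → G; I → G → I.
Collecting the images, α ∘ β = [C A B D E F H G I].

C A B D E F H G I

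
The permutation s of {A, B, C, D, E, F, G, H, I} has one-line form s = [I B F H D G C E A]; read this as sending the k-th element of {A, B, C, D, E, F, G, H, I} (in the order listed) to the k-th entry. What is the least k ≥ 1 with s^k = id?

Decomposing into disjoint cycles gives cycle lengths 3, 3, 2, 1.
The order is lcm(3, 3, 2) = 6.

6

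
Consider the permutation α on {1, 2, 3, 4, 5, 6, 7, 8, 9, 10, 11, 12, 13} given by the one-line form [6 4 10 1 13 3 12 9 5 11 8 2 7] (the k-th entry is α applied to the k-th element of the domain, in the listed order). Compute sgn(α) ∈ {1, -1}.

1

In disjoint-cycle form the cycle lengths are 13.
A cycle of length ℓ contributes ℓ−1 transpositions, so α is a product of 12 transpositions — even.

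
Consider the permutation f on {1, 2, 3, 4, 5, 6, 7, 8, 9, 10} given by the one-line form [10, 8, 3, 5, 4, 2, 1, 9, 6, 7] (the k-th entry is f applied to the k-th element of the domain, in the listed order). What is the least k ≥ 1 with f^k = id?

12

Writing f as disjoint cycles, the cycle lengths are 4, 3, 2, 1.
The order is lcm(4, 3, 2) = 12.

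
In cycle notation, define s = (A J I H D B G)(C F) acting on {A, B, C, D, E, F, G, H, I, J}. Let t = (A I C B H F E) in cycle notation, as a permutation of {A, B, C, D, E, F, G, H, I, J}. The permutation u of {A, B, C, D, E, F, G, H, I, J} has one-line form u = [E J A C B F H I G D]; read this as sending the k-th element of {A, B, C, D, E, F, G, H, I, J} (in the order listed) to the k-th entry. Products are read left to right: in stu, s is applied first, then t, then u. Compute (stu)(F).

Chase F: s(F) = C; t(C) = B; u(B) = J. Hence (stu)(F) = J.

J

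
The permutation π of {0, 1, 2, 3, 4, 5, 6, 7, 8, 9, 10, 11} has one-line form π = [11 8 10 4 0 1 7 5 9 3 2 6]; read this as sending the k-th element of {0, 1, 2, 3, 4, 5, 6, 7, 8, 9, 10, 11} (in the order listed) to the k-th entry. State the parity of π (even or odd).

In disjoint-cycle form the cycle lengths are 10, 2.
A cycle is odd iff its length is even; π has 2 even-length cycles, so sgn(π) = (−1)^2 and π is even.

even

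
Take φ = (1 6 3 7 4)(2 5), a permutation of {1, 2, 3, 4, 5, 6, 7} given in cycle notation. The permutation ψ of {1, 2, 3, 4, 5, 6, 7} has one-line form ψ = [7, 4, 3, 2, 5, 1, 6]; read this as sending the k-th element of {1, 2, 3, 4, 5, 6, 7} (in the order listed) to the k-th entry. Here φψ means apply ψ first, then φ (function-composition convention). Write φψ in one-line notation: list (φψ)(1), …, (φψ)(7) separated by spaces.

4 1 7 5 2 6 3

For each element, apply ψ then φ: 1 → 7 → 4; 2 → 4 → 1; 3 → 3 → 7; 4 → 2 → 5; 5 → 5 → 2; 6 → 1 → 6; 7 → 6 → 3.
Collecting the images, φψ = [4 1 7 5 2 6 3].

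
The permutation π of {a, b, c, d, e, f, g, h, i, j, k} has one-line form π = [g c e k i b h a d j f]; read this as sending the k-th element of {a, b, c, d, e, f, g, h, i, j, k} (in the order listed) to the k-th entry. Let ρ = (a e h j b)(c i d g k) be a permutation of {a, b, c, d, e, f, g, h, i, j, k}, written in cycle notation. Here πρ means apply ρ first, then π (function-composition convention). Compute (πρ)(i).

ρ(i) = d, then π(d) = k; composing gives (πρ)(i) = k.

k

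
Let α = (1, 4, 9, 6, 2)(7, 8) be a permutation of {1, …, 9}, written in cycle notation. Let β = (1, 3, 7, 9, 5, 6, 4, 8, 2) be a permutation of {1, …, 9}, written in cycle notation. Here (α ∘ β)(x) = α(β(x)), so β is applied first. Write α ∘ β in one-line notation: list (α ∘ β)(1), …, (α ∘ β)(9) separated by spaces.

3 4 8 7 2 9 6 1 5

(α ∘ β)(x) = α(β(x)). Computing each image: α(β(1)) = α(3) = 3, α(β(2)) = α(1) = 4, α(β(3)) = α(7) = 8, α(β(4)) = α(8) = 7, α(β(5)) = α(6) = 2, α(β(6)) = α(4) = 9, α(β(7)) = α(9) = 6, α(β(8)) = α(2) = 1, α(β(9)) = α(5) = 5.
Hence α ∘ β = [3 4 8 7 2 9 6 1 5].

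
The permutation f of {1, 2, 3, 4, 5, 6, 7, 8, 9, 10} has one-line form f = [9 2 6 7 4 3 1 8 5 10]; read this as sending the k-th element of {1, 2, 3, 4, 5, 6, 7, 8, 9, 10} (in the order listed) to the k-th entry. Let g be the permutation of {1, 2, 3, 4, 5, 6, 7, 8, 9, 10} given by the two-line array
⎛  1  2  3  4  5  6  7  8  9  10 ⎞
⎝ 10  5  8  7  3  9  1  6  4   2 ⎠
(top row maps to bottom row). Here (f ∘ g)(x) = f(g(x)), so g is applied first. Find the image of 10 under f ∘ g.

2

(f ∘ g)(10) = f(g(10)). g(10) = 2, then f(2) = 2. So (f ∘ g)(10) = 2.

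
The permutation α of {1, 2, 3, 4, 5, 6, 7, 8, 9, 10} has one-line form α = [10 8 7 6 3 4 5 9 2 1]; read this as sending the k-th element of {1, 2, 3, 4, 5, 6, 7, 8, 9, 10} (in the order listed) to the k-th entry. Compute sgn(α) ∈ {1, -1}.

In disjoint-cycle form the cycle lengths are 3, 3, 2, 2.
A cycle of length ℓ contributes ℓ−1 transpositions, so α is a product of 2 + 2 + 1 + 1 = 6 transpositions — even.

1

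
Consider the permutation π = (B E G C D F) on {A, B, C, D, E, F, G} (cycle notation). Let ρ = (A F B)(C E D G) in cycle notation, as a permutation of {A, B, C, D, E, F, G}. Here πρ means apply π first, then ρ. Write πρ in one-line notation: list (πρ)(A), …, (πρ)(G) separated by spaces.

F D G B C A E

For each element, apply π then ρ: A → A → F; B → E → D; C → D → G; D → F → B; E → G → C; F → B → A; G → C → E.
Collecting the images, πρ = [F D G B C A E].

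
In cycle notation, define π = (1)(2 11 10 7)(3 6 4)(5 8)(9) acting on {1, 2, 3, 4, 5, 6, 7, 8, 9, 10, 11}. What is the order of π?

12

The disjoint cycles have lengths 4, 3, 2, 1, 1.
The order is lcm(4, 3, 2) = 12.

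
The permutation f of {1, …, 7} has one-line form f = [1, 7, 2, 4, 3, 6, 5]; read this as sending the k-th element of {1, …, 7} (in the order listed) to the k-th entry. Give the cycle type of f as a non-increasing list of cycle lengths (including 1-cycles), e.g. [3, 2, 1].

[4, 1, 1, 1]

The disjoint cycles are (1)(2 7 5 3)(4)(6), with lengths 4, 1, 1, 1 in non-increasing order.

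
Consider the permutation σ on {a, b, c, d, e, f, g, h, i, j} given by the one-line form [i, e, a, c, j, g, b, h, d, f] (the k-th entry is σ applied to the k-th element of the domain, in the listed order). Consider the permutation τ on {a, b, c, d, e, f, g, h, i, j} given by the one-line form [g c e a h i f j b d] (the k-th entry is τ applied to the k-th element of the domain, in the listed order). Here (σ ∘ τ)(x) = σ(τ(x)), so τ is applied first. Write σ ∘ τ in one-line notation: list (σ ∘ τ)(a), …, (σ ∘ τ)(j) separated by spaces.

(σ ∘ τ)(x) = σ(τ(x)). Computing each image: σ(τ(a)) = σ(g) = b, σ(τ(b)) = σ(c) = a, σ(τ(c)) = σ(e) = j, σ(τ(d)) = σ(a) = i, σ(τ(e)) = σ(h) = h, σ(τ(f)) = σ(i) = d, σ(τ(g)) = σ(f) = g, σ(τ(h)) = σ(j) = f, σ(τ(i)) = σ(b) = e, σ(τ(j)) = σ(d) = c.
Hence σ ∘ τ = [b a j i h d g f e c].

b a j i h d g f e c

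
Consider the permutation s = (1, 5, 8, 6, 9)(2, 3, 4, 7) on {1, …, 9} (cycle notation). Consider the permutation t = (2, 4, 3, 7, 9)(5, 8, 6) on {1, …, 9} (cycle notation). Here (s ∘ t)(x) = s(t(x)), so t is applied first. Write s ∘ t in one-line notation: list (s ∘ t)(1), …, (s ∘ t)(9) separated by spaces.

5 7 2 4 6 8 1 9 3

For each element, apply t then s: 1 → 1 → 5; 2 → 4 → 7; 3 → 7 → 2; 4 → 3 → 4; 5 → 8 → 6; 6 → 5 → 8; 7 → 9 → 1; 8 → 6 → 9; 9 → 2 → 3.
So s ∘ t in one-line form is 5 7 2 4 6 8 1 9 3.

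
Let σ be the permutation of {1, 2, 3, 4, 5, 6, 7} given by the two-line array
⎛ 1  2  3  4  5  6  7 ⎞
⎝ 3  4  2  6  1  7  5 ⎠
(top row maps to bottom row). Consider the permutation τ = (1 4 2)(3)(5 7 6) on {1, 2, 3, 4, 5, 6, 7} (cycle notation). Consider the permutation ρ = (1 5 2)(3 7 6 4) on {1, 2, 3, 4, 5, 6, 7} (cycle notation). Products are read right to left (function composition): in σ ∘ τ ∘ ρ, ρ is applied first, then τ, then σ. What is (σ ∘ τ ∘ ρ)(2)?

Chase 2: ρ(2) = 1; τ(1) = 4; σ(4) = 6. Hence (σ ∘ τ ∘ ρ)(2) = 6.

6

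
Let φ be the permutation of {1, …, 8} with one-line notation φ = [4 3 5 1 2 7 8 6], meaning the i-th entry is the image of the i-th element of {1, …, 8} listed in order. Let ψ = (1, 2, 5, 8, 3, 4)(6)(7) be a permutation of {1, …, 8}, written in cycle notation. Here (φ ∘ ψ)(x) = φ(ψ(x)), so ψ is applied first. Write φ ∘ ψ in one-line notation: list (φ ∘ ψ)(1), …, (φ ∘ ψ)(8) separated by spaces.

3 2 1 4 6 7 8 5

Chase each element through ψ then φ: 1 → 2 → 3; 2 → 5 → 2; 3 → 4 → 1; 4 → 1 → 4; 5 → 8 → 6; 6 → 6 → 7; 7 → 7 → 8; 8 → 3 → 5.
Collecting the images, φ ∘ ψ = [3 2 1 4 6 7 8 5].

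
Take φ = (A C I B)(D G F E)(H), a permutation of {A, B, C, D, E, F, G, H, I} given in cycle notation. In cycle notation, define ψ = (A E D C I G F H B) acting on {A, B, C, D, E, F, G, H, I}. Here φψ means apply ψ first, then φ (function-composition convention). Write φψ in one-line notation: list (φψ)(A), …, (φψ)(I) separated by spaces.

(φψ)(x) = φ(ψ(x)). Computing each image: φ(ψ(A)) = φ(E) = D, φ(ψ(B)) = φ(A) = C, φ(ψ(C)) = φ(I) = B, φ(ψ(D)) = φ(C) = I, φ(ψ(E)) = φ(D) = G, φ(ψ(F)) = φ(H) = H, φ(ψ(G)) = φ(F) = E, φ(ψ(H)) = φ(B) = A, φ(ψ(I)) = φ(G) = F.
Hence φψ = [D C B I G H E A F].

D C B I G H E A F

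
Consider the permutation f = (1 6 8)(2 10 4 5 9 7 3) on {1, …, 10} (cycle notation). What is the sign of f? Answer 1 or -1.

The cycle lengths are 7, 3.
A cycle of length ℓ contributes ℓ−1 transpositions, so f is a product of 6 + 2 = 8 transpositions — even.

1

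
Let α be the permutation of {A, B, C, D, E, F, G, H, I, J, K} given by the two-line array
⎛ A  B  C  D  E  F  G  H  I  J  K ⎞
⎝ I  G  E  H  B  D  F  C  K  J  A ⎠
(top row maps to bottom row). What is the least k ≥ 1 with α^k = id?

Writing α as disjoint cycles, the cycle lengths are 7, 3, 1.
The order is lcm(7, 3) = 21.

21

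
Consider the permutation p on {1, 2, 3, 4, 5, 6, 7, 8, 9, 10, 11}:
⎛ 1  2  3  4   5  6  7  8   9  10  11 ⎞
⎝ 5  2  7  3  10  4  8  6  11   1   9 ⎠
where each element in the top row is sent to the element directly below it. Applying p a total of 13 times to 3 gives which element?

Tracing 3 → 7 → … returns to 3 after 5 steps, so 3 lies in a 5-cycle (3, 7, 8, 6, 4).
Powers repeat with period 5 on this cycle, and 13 mod 5 = 3, so p^13(3) = p^3(3).
Advancing 3 steps from 3: 3 → 7 → 8 → 6.

6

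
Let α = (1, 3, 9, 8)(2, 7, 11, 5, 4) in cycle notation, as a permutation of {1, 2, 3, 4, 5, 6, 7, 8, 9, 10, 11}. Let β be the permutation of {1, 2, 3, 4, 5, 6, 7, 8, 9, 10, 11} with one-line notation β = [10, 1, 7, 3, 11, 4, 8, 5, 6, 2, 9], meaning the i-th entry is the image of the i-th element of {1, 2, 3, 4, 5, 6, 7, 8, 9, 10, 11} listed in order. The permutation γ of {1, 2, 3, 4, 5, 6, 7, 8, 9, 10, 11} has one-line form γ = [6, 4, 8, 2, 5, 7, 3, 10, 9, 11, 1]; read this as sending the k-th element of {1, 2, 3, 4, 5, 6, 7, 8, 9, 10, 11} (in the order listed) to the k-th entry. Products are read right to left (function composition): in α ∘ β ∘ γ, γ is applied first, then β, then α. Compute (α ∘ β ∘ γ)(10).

Chase 10: γ(10) = 11; β(11) = 9; α(9) = 8. Hence (α ∘ β ∘ γ)(10) = 8.

8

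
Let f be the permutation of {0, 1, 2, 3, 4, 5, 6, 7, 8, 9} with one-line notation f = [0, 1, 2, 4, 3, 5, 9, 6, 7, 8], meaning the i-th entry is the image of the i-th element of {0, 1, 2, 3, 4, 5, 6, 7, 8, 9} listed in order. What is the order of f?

4

Writing f as disjoint cycles, the cycle lengths are 4, 2, 1, 1, 1, 1.
The order of f is the least common multiple of its cycle lengths: lcm(4, 2) = 4.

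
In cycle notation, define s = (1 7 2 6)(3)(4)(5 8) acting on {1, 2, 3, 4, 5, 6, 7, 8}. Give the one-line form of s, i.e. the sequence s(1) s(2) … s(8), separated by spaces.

Each element maps to the next entry in its cycle (wrapping to the front): 1→7, 2→6, 3→3, 4→4, 5→8, 6→1, 7→2, 8→5.
So the one-line form is 7 6 3 4 8 1 2 5.

7 6 3 4 8 1 2 5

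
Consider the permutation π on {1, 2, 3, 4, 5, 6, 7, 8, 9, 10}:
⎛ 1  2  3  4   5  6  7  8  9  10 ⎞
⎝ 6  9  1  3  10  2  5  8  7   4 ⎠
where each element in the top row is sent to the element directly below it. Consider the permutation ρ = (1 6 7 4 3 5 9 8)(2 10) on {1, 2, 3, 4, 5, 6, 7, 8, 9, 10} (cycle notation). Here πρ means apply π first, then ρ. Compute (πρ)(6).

10

π(6) = 2, then ρ(2) = 10; composing gives (πρ)(6) = 10.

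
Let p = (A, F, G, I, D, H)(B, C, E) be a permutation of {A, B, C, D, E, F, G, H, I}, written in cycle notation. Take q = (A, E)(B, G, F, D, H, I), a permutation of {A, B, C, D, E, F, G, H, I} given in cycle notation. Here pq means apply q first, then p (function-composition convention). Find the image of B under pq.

(pq)(B) = p(q(B)). q(B) = G, then p(G) = I. So (pq)(B) = I.

I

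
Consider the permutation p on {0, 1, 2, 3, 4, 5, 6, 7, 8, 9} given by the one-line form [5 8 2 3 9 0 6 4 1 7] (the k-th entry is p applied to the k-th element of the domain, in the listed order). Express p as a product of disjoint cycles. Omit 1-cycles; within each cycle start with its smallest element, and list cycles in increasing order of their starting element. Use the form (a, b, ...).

(0, 5)(1, 8)(4, 9, 7)

Start at 0 and follow images: 0 → 5 → 0, giving the cycle (0, 5).
Repeating from the next unused element and collecting all non-trivial cycles gives (0, 5)(1, 8)(4, 9, 7).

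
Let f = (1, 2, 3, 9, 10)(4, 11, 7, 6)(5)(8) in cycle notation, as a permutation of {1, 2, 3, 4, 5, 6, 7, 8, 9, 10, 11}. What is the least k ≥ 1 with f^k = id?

20

The disjoint cycles have lengths 5, 4, 1, 1.
The order is lcm(5, 4) = 20.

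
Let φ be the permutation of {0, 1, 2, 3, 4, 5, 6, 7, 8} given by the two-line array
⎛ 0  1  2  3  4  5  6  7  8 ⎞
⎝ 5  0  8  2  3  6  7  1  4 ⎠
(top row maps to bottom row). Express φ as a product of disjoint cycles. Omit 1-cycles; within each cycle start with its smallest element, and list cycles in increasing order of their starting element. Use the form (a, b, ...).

Start at 0 and follow images: 0 → 5 → 6 → 7 → 1 → 0, giving the cycle (0, 5, 6, 7, 1).
Continuing from each remaining unvisited element yields (0, 5, 6, 7, 1)(2, 8, 4, 3).

(0, 5, 6, 7, 1)(2, 8, 4, 3)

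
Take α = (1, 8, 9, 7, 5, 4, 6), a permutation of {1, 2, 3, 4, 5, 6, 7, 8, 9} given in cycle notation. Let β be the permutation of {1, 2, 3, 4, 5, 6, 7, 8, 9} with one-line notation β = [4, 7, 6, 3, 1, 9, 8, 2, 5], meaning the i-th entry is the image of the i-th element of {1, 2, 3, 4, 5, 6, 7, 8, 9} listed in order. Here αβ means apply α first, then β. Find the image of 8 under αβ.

5

First apply α: α(8) = 9, then β(9) = 5. Thus (αβ)(8) = 5.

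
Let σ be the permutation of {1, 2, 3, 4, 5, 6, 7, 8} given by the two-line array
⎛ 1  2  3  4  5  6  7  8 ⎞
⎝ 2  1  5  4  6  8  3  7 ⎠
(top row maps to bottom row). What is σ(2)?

The entry below 2 in the array is 1, so σ(2) = 1.

1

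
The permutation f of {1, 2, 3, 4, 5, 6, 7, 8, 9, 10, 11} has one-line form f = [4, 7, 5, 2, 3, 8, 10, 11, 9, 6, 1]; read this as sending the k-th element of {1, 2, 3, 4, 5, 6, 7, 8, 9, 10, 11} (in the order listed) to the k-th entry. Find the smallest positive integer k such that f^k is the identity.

Decomposing into disjoint cycles gives cycle lengths 8, 2, 1.
The order of f is the least common multiple of its cycle lengths: lcm(8, 2) = 8.

8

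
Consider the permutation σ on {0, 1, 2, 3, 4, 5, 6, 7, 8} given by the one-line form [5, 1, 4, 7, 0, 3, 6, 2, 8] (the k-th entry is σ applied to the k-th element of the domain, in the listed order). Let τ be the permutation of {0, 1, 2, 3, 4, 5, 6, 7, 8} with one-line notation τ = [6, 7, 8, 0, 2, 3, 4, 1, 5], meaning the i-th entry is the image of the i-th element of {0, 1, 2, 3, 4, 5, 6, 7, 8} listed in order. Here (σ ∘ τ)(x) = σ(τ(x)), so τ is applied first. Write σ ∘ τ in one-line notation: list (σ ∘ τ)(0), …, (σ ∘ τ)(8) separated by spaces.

6 2 8 5 4 7 0 1 3

(σ ∘ τ)(x) = σ(τ(x)). Computing each image: σ(τ(0)) = σ(6) = 6, σ(τ(1)) = σ(7) = 2, σ(τ(2)) = σ(8) = 8, σ(τ(3)) = σ(0) = 5, σ(τ(4)) = σ(2) = 4, σ(τ(5)) = σ(3) = 7, σ(τ(6)) = σ(4) = 0, σ(τ(7)) = σ(1) = 1, σ(τ(8)) = σ(5) = 3.
Hence σ ∘ τ = [6 2 8 5 4 7 0 1 3].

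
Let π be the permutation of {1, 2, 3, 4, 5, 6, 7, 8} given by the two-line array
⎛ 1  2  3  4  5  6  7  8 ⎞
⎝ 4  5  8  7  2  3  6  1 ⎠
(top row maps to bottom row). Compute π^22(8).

6

Tracing 8 → 1 → … returns to 8 after 6 steps, so 8 lies in a 6-cycle (1 4 7 6 3 8).
On a 6-cycle, π^6 is the identity, so π^22 = π^4 there (22 ≡ 4 mod 6).
Advancing 4 steps from 8: 8 → 1 → 4 → 7 → 6.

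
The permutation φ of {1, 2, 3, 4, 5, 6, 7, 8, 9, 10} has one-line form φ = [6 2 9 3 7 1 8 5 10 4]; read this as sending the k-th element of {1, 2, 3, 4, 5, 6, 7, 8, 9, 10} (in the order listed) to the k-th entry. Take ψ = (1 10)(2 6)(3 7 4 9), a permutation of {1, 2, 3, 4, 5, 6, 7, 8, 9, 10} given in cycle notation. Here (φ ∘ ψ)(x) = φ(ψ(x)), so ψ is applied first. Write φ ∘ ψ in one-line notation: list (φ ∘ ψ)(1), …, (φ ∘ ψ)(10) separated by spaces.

4 1 8 10 7 2 3 5 9 6

(φ ∘ ψ)(x) = φ(ψ(x)). Computing each image: φ(ψ(1)) = φ(10) = 4, φ(ψ(2)) = φ(6) = 1, φ(ψ(3)) = φ(7) = 8, φ(ψ(4)) = φ(9) = 10, φ(ψ(5)) = φ(5) = 7, φ(ψ(6)) = φ(2) = 2, φ(ψ(7)) = φ(4) = 3, φ(ψ(8)) = φ(8) = 5, φ(ψ(9)) = φ(3) = 9, φ(ψ(10)) = φ(1) = 6.
Hence φ ∘ ψ = [4 1 8 10 7 2 3 5 9 6].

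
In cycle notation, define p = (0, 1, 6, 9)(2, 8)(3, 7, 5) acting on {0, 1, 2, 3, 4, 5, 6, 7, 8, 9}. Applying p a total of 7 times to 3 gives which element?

3 lies in the 3-cycle (3, 7, 5).
On a 3-cycle, p^3 is the identity, so p^7 = p^1 there (7 ≡ 1 mod 3).
Stepping 1 place around the cycle: 3 → 7.

7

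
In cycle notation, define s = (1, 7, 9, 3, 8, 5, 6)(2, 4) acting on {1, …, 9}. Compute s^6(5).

5 lies in the 7-cycle (1, 7, 9, 3, 8, 5, 6).
Stepping 6 places around the cycle: 5 → 6 → 1 → 7 → 9 → 3 → 8.

8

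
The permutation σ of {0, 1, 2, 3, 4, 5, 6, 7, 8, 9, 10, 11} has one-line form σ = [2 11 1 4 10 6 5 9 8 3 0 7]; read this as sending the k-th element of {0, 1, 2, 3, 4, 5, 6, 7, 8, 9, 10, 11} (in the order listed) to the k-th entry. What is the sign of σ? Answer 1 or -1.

In disjoint-cycle form the cycle lengths are 9, 2, 1.
A cycle is odd iff its length is even; σ has 1 even-length cycle, so sgn(σ) = (−1)^1 and σ is odd.

-1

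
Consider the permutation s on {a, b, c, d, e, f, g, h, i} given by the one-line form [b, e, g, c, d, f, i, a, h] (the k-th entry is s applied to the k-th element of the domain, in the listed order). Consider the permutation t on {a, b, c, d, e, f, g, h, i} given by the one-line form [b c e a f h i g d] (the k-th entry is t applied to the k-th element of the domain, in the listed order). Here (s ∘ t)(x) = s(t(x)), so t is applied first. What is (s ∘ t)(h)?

i

(s ∘ t)(h) = s(t(h)). t(h) = g, then s(g) = i. So (s ∘ t)(h) = i.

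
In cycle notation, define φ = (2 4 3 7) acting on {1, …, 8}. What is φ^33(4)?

3

4 lies in the 4-cycle (2 4 3 7).
On a 4-cycle, φ^4 is the identity, so φ^33 = φ^1 there (33 ≡ 1 mod 4).
Advancing 1 step from 4: 4 → 3.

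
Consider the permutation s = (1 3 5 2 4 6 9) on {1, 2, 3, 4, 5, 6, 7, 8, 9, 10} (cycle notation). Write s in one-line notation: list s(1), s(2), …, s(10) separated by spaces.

Each element maps to the next entry in its cycle (wrapping to the front): 1→3, 2→4, 3→5, 4→6, 5→2, 6→9, 7→7, 8→8, 9→1, 10→10.
So the one-line form is 3 4 5 6 2 9 7 8 1 10.

3 4 5 6 2 9 7 8 1 10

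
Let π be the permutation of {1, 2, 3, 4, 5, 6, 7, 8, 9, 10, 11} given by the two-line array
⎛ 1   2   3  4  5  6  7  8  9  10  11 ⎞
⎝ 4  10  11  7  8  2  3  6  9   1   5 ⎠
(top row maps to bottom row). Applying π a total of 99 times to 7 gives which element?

4

Tracing 7 → 3 → … returns to 7 after 10 steps, so 7 lies in a 10-cycle (1, 4, 7, 3, 11, 5, 8, 6, 2, 10).
On a 10-cycle, π^10 is the identity, so π^99 = π^9 there (99 ≡ 9 mod 10).
Advancing 9 steps from 7: 7 → 3 → 11 → 5 → 8 → 6 → 2 → 10 → 1 → 4.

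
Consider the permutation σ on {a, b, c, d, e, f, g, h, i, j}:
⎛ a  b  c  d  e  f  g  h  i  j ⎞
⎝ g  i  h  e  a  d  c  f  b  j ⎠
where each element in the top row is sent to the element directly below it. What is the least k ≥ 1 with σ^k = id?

14

Writing σ as disjoint cycles, the cycle lengths are 7, 2, 1.
Since disjoint cycles commute, ord(σ) = lcm(7, 2) = 14.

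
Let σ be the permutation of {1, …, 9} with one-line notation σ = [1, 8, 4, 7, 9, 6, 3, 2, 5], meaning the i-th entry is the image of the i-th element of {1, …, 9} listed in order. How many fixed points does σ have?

2

The fixed points (elements with σ(x) = x) are {1, 6}, so there are 2.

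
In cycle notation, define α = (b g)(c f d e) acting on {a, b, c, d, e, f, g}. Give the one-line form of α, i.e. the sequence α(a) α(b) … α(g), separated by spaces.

Each element maps to the next entry in its cycle (wrapping to the front): a→a, b→g, c→f, d→e, e→c, f→d, g→b.
Listing these in domain order gives a g f e c d b.

a g f e c d b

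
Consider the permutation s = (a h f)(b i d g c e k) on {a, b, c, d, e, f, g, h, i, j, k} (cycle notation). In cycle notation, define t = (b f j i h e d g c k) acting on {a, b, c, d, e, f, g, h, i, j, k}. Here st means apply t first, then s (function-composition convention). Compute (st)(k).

First apply t: t(k) = b, then s(b) = i. Thus (st)(k) = i.

i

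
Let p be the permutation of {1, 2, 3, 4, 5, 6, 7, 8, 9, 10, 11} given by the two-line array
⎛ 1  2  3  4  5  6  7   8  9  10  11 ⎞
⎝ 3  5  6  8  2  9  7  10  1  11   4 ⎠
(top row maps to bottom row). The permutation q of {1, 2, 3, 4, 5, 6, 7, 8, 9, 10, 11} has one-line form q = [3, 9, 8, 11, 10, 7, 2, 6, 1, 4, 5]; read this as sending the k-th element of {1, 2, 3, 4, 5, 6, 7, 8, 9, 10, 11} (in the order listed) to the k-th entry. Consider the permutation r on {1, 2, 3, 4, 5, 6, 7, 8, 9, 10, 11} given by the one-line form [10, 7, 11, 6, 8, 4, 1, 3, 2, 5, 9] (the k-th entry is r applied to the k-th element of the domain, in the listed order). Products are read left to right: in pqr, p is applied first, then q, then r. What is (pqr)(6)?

10

(pqr)(6) = r(q(p(6))). p(6) = 9, then q(9) = 1, then r(1) = 10, so the result is 10.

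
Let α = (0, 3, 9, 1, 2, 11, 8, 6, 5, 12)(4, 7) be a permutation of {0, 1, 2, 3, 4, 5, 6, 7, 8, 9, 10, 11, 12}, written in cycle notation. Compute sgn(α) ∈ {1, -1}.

The cycle lengths are 10, 2, 1.
A cycle is odd iff its length is even; α has 2 even-length cycles, so sgn(α) = (−1)^2 and α is even.

1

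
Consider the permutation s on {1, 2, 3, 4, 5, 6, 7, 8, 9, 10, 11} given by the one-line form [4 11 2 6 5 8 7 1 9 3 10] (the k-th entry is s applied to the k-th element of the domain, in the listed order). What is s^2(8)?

4

Tracing 8 → 1 → … returns to 8 after 4 steps, so 8 lies in a 4-cycle (1, 4, 6, 8).
Advancing 2 steps from 8: 8 → 1 → 4.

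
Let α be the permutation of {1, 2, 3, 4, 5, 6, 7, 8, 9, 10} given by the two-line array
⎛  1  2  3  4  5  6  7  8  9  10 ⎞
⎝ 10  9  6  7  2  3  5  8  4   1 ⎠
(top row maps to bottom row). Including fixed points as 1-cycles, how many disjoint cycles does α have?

4

The cycle decomposition is (1 10)(2 9 4 7 5)(3 6)(8), which has 4 cycles (counting 1-cycles).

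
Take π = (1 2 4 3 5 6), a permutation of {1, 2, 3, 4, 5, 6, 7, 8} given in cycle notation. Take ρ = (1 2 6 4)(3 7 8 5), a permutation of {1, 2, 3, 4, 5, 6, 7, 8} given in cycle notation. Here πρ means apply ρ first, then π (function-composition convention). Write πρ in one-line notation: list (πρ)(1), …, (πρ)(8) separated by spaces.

(πρ)(x) = π(ρ(x)). Computing each image: π(ρ(1)) = π(2) = 4, π(ρ(2)) = π(6) = 1, π(ρ(3)) = π(7) = 7, π(ρ(4)) = π(1) = 2, π(ρ(5)) = π(3) = 5, π(ρ(6)) = π(4) = 3, π(ρ(7)) = π(8) = 8, π(ρ(8)) = π(5) = 6.
Hence πρ = [4 1 7 2 5 3 8 6].

4 1 7 2 5 3 8 6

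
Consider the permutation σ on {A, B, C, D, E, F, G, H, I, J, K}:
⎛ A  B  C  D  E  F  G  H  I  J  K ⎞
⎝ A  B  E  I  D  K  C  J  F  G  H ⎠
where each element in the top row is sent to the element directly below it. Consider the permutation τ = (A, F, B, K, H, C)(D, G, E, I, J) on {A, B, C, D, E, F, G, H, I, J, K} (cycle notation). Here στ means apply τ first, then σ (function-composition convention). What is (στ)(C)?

First apply τ: τ(C) = A, then σ(A) = A. Thus (στ)(C) = A.

A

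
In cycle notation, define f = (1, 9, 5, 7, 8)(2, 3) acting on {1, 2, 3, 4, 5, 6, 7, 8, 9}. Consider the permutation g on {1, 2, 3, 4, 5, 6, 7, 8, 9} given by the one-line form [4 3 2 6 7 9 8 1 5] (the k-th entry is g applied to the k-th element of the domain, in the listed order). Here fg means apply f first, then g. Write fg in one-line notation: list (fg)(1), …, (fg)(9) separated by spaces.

For each element, apply f then g: 1 → 9 → 5; 2 → 3 → 2; 3 → 2 → 3; 4 → 4 → 6; 5 → 7 → 8; 6 → 6 → 9; 7 → 8 → 1; 8 → 1 → 4; 9 → 5 → 7.
Collecting the images, fg = [5 2 3 6 8 9 1 4 7].

5 2 3 6 8 9 1 4 7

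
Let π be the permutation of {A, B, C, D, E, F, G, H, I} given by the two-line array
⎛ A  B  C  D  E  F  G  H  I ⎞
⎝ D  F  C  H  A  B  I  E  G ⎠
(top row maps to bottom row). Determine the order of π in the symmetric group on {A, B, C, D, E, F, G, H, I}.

The disjoint-cycle form of π has cycle lengths 4, 2, 2, 1.
The order of π is the least common multiple of its cycle lengths: lcm(4, 2, 2) = 4.

4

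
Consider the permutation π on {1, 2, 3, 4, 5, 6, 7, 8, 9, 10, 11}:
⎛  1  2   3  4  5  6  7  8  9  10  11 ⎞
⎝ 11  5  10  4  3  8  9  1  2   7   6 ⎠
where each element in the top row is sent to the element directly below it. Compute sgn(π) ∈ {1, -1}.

In disjoint-cycle form the cycle lengths are 6, 4, 1.
A cycle of length ℓ contributes ℓ−1 transpositions, so π is a product of 5 + 3 = 8 transpositions — even.

1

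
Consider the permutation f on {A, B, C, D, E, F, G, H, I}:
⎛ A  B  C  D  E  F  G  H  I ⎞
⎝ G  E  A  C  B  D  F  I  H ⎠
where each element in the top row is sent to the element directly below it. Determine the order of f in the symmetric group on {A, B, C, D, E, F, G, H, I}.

10

Decomposing into disjoint cycles gives cycle lengths 5, 2, 2.
The order is lcm(5, 2, 2) = 10.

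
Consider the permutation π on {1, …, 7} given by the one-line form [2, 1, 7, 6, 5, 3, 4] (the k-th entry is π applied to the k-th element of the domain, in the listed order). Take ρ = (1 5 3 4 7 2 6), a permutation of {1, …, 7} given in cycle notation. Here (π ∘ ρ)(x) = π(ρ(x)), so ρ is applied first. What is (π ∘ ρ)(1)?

5

ρ(1) = 5, then π(5) = 5; composing gives (π ∘ ρ)(1) = 5.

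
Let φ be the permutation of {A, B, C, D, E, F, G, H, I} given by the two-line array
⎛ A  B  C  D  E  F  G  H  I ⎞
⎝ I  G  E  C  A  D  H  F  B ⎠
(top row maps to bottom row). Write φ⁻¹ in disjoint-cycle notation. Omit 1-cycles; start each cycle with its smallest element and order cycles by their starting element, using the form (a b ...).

(A E C D F H G B I)

First write φ in disjoint cycles: (A I B G H F D C E).
The inverse reverses every cycle; in canonical form, φ⁻¹ = (A E C D F H G B I).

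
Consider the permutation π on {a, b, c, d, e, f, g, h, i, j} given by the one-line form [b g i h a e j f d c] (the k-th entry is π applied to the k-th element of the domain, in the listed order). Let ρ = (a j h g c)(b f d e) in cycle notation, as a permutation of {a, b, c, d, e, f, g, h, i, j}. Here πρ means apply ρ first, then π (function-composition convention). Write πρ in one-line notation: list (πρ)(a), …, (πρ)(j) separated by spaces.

c e b a g h i j d f

Chase each element through ρ then π: a → j → c; b → f → e; c → a → b; d → e → a; e → b → g; f → d → h; g → c → i; h → g → j; i → i → d; j → h → f.
Collecting the images, πρ = [c e b a g h i j d f].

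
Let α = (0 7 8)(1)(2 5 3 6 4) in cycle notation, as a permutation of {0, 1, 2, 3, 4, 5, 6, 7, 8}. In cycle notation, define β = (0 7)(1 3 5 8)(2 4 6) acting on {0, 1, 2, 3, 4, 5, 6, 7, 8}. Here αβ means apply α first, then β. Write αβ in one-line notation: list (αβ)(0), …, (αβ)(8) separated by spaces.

0 3 8 2 4 5 6 1 7

(αβ)(x) = β(α(x)). Computing each image: β(α(0)) = β(7) = 0, β(α(1)) = β(1) = 3, β(α(2)) = β(5) = 8, β(α(3)) = β(6) = 2, β(α(4)) = β(2) = 4, β(α(5)) = β(3) = 5, β(α(6)) = β(4) = 6, β(α(7)) = β(8) = 1, β(α(8)) = β(0) = 7.
Hence αβ = [0 3 8 2 4 5 6 1 7].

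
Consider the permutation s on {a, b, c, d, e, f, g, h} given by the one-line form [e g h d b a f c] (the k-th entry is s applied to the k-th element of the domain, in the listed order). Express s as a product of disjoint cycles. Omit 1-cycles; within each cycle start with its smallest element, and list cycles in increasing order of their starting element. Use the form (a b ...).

(a e b g f)(c h)

From a: a → e → b → g → f → a, closing the cycle (a e b g f).
Continuing from each remaining unvisited element yields (a e b g f)(c h).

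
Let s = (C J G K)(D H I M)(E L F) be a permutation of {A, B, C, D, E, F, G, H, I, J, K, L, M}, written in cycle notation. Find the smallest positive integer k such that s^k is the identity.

The cycle type of s is (4, 4, 3, 1, 1).
The order is lcm(4, 4, 3) = 12.

12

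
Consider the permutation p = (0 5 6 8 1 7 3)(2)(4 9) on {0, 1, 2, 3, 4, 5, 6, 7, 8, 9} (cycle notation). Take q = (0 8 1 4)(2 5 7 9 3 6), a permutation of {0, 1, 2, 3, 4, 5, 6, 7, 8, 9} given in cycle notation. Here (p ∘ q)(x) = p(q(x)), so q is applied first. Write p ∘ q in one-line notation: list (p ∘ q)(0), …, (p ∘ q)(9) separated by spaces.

1 9 6 8 5 3 2 4 7 0

(p ∘ q)(x) = p(q(x)). Computing each image: p(q(0)) = p(8) = 1, p(q(1)) = p(4) = 9, p(q(2)) = p(5) = 6, p(q(3)) = p(6) = 8, p(q(4)) = p(0) = 5, p(q(5)) = p(7) = 3, p(q(6)) = p(2) = 2, p(q(7)) = p(9) = 4, p(q(8)) = p(1) = 7, p(q(9)) = p(3) = 0.
Hence p ∘ q = [1 9 6 8 5 3 2 4 7 0].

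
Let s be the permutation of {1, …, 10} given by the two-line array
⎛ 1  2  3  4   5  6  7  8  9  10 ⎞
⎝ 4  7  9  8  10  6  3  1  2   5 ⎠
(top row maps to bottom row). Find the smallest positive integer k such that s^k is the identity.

Decomposing into disjoint cycles gives cycle lengths 4, 3, 2, 1.
The order of s is the least common multiple of its cycle lengths: lcm(4, 3, 2) = 12.

12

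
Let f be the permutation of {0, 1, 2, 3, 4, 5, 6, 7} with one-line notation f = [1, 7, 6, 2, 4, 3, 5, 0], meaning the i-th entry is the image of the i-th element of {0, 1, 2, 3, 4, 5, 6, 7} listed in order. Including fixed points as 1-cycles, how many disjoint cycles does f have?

The cycle decomposition is (0, 1, 7)(2, 6, 5, 3)(4), which has 3 cycles (counting 1-cycles).

3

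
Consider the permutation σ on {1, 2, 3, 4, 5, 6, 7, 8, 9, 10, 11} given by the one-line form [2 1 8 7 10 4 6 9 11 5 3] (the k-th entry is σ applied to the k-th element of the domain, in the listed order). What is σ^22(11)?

8

Tracing 11 → 3 → … returns to 11 after 4 steps, so 11 lies in a 4-cycle (3, 8, 9, 11).
On a 4-cycle, σ^4 is the identity, so σ^22 = σ^2 there (22 ≡ 2 mod 4).
Stepping 2 places around the cycle: 11 → 3 → 8.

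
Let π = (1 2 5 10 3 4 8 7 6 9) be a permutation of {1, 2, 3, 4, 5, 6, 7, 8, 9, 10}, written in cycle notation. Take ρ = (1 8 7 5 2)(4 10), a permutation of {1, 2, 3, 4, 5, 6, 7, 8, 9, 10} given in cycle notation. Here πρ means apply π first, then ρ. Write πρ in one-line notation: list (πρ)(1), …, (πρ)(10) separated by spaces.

1 2 10 7 4 9 6 5 8 3

Chase each element through π then ρ: 1 → 2 → 1; 2 → 5 → 2; 3 → 4 → 10; 4 → 8 → 7; 5 → 10 → 4; 6 → 9 → 9; 7 → 6 → 6; 8 → 7 → 5; 9 → 1 → 8; 10 → 3 → 3.
Collecting the images, πρ = [1 2 10 7 4 9 6 5 8 3].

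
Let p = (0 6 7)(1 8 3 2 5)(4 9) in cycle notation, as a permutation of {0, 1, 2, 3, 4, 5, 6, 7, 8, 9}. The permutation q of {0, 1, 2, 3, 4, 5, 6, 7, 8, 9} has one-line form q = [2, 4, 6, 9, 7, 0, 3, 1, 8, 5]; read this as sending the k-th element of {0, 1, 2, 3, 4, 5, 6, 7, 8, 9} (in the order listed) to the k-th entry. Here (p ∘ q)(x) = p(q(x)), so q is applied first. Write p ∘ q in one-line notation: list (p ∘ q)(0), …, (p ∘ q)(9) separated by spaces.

Chase each element through q then p: 0 → 2 → 5; 1 → 4 → 9; 2 → 6 → 7; 3 → 9 → 4; 4 → 7 → 0; 5 → 0 → 6; 6 → 3 → 2; 7 → 1 → 8; 8 → 8 → 3; 9 → 5 → 1.
Collecting the images, p ∘ q = [5 9 7 4 0 6 2 8 3 1].

5 9 7 4 0 6 2 8 3 1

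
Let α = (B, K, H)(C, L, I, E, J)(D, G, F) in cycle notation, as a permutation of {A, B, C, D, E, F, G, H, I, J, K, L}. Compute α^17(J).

L

J lies in the 5-cycle (C, L, I, E, J).
Since the cycle has length 5, α^17 acts on it the same as α^2 (17 mod 5 = 2).
Advancing 2 steps from J: J → C → L.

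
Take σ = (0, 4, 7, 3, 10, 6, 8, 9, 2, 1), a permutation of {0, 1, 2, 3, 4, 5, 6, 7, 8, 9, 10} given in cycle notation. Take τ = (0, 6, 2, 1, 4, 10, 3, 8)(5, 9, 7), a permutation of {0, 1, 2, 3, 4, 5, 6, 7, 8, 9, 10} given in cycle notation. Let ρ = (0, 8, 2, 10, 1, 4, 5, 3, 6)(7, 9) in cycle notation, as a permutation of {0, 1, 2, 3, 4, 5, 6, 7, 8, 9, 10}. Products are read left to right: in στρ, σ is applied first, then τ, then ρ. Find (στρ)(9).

Chase 9: σ(9) = 2; τ(2) = 1; ρ(1) = 4. Hence (στρ)(9) = 4.

4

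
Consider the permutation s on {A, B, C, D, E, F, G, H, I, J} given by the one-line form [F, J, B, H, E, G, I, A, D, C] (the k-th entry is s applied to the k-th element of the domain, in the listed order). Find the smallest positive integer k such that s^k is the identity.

6

Decomposing into disjoint cycles gives cycle lengths 6, 3, 1.
Since disjoint cycles commute, ord(s) = lcm(6, 3) = 6.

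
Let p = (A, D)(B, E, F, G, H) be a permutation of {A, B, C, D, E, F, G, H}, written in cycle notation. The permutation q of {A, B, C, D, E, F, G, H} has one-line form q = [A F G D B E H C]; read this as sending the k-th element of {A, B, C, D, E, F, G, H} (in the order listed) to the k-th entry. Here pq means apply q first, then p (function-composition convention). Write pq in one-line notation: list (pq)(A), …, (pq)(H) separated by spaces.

D G H A E F B C

Chase each element through q then p: A → A → D; B → F → G; C → G → H; D → D → A; E → B → E; F → E → F; G → H → B; H → C → C.
Collecting the images, pq = [D G H A E F B C].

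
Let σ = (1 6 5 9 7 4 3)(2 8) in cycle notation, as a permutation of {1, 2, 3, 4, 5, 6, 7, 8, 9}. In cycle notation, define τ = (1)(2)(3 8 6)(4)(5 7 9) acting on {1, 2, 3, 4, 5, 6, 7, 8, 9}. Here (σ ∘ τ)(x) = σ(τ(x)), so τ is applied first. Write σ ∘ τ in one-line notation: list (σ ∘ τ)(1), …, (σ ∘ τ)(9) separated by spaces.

(σ ∘ τ)(x) = σ(τ(x)). Computing each image: σ(τ(1)) = σ(1) = 6, σ(τ(2)) = σ(2) = 8, σ(τ(3)) = σ(8) = 2, σ(τ(4)) = σ(4) = 3, σ(τ(5)) = σ(7) = 4, σ(τ(6)) = σ(3) = 1, σ(τ(7)) = σ(9) = 7, σ(τ(8)) = σ(6) = 5, σ(τ(9)) = σ(5) = 9.
Hence σ ∘ τ = [6 8 2 3 4 1 7 5 9].

6 8 2 3 4 1 7 5 9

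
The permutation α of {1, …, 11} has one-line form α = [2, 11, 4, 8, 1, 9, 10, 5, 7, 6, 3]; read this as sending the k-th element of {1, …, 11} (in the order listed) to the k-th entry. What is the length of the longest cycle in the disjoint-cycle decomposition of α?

Decomposing into disjoint cycles gives (1 2 11 3 4 8 5)(6 9 7 10); the longest has length 7.

7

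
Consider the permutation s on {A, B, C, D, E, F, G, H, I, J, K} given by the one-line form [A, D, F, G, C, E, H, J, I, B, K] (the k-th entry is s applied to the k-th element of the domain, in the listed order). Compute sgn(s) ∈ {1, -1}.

1

In disjoint-cycle form the cycle lengths are 5, 3, 1, 1, 1.
A cycle is odd iff its length is even; s has 0 even-length cycles, so sgn(s) = (−1)^0 and s is even.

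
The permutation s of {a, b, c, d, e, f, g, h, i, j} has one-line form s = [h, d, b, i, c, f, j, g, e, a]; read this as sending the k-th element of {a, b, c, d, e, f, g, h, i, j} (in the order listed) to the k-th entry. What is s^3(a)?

Tracing a → h → … returns to a after 4 steps, so a lies in a 4-cycle (a, h, g, j).
Stepping 3 places around the cycle: a → h → g → j.

j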